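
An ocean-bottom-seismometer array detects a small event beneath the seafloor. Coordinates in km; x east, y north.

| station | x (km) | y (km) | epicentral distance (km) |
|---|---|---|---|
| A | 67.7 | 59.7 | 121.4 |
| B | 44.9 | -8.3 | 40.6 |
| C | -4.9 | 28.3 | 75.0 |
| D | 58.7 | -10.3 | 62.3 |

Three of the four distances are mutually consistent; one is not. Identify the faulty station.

Solve using three stations at a time. Using A, C, D (subtract circle equations pairwise → linear system) gives (x, y) ≈ (7.4, -45.7).
Distances from that point to each station vs reported:
  A: calculated 121.4 vs reported 121.4 → residual 0.0 km
  B: calculated 52.9 vs reported 40.6 → residual 12.3 km
  C: calculated 75.0 vs reported 75.0 → residual 0.0 km
  D: calculated 62.3 vs reported 62.3 → residual 0.0 km
A, C, D are mutually consistent (residuals ≈ 0); B is off by 12.3 km.

B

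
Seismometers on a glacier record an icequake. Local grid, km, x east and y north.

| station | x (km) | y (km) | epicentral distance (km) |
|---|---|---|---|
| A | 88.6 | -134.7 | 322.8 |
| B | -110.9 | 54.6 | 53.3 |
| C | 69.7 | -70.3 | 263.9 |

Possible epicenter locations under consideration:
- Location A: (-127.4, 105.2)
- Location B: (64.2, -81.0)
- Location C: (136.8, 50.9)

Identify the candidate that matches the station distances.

Location A

For each candidate, compare |candidate − station| to the reported distance:
Location A: residuals A 0.0, B 0.1, C 0.0 → max 0.1 km
Location B: residuals A 263.8, B 168.2, C 251.9 → max 263.8 km
Location C: residuals A 131.0, B 194.4, C 125.4 → max 194.4 km
Only Location A has all residuals ≈ 0.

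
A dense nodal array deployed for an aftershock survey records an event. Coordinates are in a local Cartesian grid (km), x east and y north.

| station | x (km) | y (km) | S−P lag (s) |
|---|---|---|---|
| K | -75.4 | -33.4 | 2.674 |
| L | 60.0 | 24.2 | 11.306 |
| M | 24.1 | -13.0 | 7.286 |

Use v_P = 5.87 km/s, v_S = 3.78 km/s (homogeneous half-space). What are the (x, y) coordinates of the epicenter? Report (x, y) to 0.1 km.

-53.2 km east, -15.7 km north

Distance from S−P lag: d = Δt · v_P v_S / (v_P − v_S) = Δt · (5.87·3.78)/(5.87−3.78) ≈ 10.6166·Δt.
So d_K = 28.39, d_L = 120.03, d_M = 77.35 km.
Circle about each station: (x + 75.4)² + (y + 33.4)² = 28.39²; (x − 60.0)² + (y − 24.2)² = 120.03²; (x − 24.1)² + (y + 13.0)² = 77.35².
Subtracting pairs of circle equations eliminates x²+y² and gives linear equations (the radical axes):
270.8 x + 115.2 y = -16216.29
199.0 x + 40.8 y = -11227.94
Solving the 2×2 system: x ≈ -53.2, y ≈ -15.7 km.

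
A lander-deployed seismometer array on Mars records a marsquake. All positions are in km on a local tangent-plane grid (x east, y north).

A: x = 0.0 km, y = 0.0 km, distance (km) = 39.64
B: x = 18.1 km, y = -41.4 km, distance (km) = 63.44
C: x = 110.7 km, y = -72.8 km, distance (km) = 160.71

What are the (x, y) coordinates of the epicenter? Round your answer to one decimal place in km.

x ≈ -37.9 km, y ≈ -11.6 km

Circle about each station: x² + y² = 39.64²; (x − 18.1)² + (y + 41.4)² = 63.44²; (x − 110.7)² + (y + 72.8)² = 160.71².
Subtracting the A equation from the B and C equations removes the quadratic terms:
36.2 x − 82.8 y = -411.73
221.4 x − 145.6 y = -6702.04
Solving the 2×2 system: x ≈ -37.9, y ≈ -11.6 km.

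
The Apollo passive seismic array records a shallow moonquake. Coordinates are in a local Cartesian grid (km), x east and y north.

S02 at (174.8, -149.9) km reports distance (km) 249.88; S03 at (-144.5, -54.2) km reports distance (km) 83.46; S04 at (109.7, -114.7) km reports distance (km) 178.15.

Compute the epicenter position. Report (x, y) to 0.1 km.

Circle about each station: (x − 174.8)² + (y + 149.9)² = 249.88²; (x + 144.5)² + (y + 54.2)² = 83.46²; (x − 109.7)² + (y + 114.7)² = 178.15².
Subtracting pairs of circle equations eliminates x²+y² and gives linear equations (the radical axes):
-638.6 x + 191.4 y = 26267.28
-130.2 x + 70.4 y = 2867.72
Solving the 2×2 system: x ≈ -64.9, y ≈ -79.3 km.

-64.9 km east, -79.3 km north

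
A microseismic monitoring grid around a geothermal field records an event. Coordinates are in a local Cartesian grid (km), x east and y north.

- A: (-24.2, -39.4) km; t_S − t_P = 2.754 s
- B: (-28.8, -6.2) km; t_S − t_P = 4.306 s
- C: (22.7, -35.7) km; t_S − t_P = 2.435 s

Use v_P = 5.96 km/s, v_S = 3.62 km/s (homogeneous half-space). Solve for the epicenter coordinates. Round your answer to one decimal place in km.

x ≈ 0.4 km, y ≈ -33.1 km

Distance from S−P lag: d = Δt · v_P v_S / (v_P − v_S) = Δt · (5.96·3.62)/(5.96−3.62) ≈ 9.2202·Δt.
So d_A = 25.39, d_B = 39.70, d_C = 22.45 km.
Circle about each station: (x + 24.2)² + (y + 39.4)² = 25.39²; (x + 28.8)² + (y + 6.2)² = 39.70²; (x − 22.7)² + (y + 35.7)² = 22.45².
Subtracting pairs of circle equations eliminates x²+y² and gives linear equations (the radical axes):
-9.2 x + 66.4 y = -2201.56
93.8 x + 7.4 y = -207.57
Solving the 2×2 system: x ≈ 0.4, y ≈ -33.1 km.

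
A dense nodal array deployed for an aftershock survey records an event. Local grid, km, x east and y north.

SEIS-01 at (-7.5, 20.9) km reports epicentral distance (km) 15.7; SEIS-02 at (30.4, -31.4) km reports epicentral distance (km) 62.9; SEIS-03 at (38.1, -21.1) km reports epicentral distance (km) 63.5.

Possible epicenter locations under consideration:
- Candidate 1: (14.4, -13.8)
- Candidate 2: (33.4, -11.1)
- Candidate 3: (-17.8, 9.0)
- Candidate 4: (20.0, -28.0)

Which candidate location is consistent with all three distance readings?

For each candidate, compare |candidate − station| to the reported distance:
Candidate 1: residuals SEIS-01 25.3, SEIS-02 39.1, SEIS-03 38.7 → max 39.1 km
Candidate 2: residuals SEIS-01 36.2, SEIS-02 42.4, SEIS-03 52.5 → max 52.5 km
Candidate 3: residuals SEIS-01 0.0, SEIS-02 0.0, SEIS-03 0.0 → max 0.0 km
Candidate 4: residuals SEIS-01 40.4, SEIS-02 52.0, SEIS-03 44.1 → max 52.0 km
Only Candidate 3 has all residuals ≈ 0.

Candidate 3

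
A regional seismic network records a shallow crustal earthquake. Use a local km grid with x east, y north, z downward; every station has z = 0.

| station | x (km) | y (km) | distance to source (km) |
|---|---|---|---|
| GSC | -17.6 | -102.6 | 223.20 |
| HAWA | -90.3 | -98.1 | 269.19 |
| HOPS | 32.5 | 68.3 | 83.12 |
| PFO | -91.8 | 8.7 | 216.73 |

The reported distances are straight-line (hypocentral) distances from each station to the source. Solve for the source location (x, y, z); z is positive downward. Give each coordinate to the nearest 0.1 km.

x ≈ 112.8 km, y ≈ 77.5 km, depth ≈ 19.4 km

Each station gives a sphere (x−x_i)² + (y−y_i)² + z² = d_i² (stations at z=0).
Subtracting the GSC sphere from HAWA and HOPS: z² cancels, leaving linear equations in x and y:
-145.4 x + 9.0 y = -15703.84
100.2 x + 341.8 y = 37793.93
Solving: x ≈ 112.802, y ≈ 77.505 km (keep extra digits for the depth step; rounded: 112.8, 77.5).
Then from the GSC sphere: z² = 223.20² − (x + 17.6)² − (y + 102.6)² with x = 112.802, y = 77.505, so z ≈ 19.384 ≈ 19.4 km.
Check against PFO (with the unrounded solution): distance 216.73 ≈ 216.73 km. ✓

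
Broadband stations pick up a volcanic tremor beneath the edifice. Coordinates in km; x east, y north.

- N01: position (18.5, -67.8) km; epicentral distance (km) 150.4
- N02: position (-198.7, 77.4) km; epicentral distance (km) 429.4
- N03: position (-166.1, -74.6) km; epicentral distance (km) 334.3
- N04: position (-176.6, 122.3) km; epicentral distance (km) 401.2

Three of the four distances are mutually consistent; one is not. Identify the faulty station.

Solve using three stations at a time. Using N01, N03, N04 (subtract circle equations pairwise → linear system) gives (x, y) ≈ (168.1, -83.0).
Distances from that point to each station vs reported:
  N01: calculated 150.3 vs reported 150.4 → residual 0.1 km
  N02: calculated 400.3 vs reported 429.4 → residual 29.1 km
  N03: calculated 334.3 vs reported 334.3 → residual 0.0 km
  N04: calculated 401.2 vs reported 401.2 → residual 0.0 km
N01, N03, N04 are mutually consistent (residuals ≈ 0); N02 is off by 29.1 km.

N02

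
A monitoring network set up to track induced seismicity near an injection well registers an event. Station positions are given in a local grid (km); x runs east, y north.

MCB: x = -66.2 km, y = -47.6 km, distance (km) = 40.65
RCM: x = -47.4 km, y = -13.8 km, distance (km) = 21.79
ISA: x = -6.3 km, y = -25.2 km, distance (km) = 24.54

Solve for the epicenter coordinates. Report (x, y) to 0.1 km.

-30.7 km east, -27.8 km north

Circle about each station: (x + 66.2)² + (y + 47.6)² = 40.65²; (x + 47.4)² + (y + 13.8)² = 21.79²; (x + 6.3)² + (y + 25.2)² = 24.54².
Subtracting the MCB equation from the RCM and ISA equations removes the quadratic terms:
37.6 x + 67.6 y = -3033.38
119.8 x + 44.8 y = -4923.26
Solving the 2×2 system: x ≈ -30.7, y ≈ -27.8 km.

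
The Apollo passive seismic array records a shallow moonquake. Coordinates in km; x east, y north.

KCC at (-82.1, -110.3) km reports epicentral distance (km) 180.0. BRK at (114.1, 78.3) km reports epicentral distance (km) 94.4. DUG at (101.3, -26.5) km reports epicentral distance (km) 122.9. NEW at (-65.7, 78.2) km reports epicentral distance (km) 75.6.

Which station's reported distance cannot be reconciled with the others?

BRK

Solve using three stations at a time. Using KCC, DUG, NEW (subtract circle equations pairwise → linear system) gives (x, y) ≈ (3.6, 48.0).
Distances from that point to each station vs reported:
  KCC: calculated 180.0 vs reported 180.0 → residual 0.0 km
  BRK: calculated 114.6 vs reported 94.4 → residual 20.2 km
  DUG: calculated 122.9 vs reported 122.9 → residual 0.0 km
  NEW: calculated 75.6 vs reported 75.6 → residual 0.0 km
KCC, DUG, NEW are mutually consistent (residuals ≈ 0); BRK is off by 20.2 km.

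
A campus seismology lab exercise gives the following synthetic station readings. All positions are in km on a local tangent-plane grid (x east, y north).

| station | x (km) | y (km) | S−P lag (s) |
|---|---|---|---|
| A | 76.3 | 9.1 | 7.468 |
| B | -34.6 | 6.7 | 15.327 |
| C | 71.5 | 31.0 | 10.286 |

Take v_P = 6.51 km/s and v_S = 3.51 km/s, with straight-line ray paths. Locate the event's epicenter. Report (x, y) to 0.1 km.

Distance from S−P lag: d = Δt · v_P v_S / (v_P − v_S) = Δt · (6.51·3.51)/(6.51−3.51) ≈ 7.6167·Δt.
So d_A = 56.88, d_B = 116.74, d_C = 78.35 km.
Circle about each station: (x − 76.3)² + (y − 9.1)² = 56.88²; (x + 34.6)² + (y − 6.7)² = 116.74²; (x − 71.5)² + (y − 31.0)² = 78.35².
Subtracting the A equation from the B and C equations removes the quadratic terms:
-221.8 x − 4.8 y = -15055.34
-9.6 x + 43.8 y = -2734.64
Solving the 2×2 system: x ≈ 68.9, y ≈ -47.3 km.

68.9 km east, -47.3 km north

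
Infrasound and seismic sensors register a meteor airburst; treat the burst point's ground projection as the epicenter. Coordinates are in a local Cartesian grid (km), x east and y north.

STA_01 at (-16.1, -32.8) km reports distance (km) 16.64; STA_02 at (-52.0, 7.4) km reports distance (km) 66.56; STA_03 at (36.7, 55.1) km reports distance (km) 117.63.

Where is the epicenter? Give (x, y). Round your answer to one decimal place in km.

x ≈ -17.3 km, y ≈ -49.4 km

Circle about each station: (x + 16.1)² + (y + 32.8)² = 16.64²; (x + 52.0)² + (y − 7.4)² = 66.56²; (x − 36.7)² + (y − 55.1)² = 117.63².
Subtracting pairs of circle equations eliminates x²+y² and gives linear equations (the radical axes):
-71.8 x + 80.4 y = -2729.63
105.6 x + 175.8 y = -10512.08
Solving the 2×2 system: x ≈ -17.3, y ≈ -49.4 km.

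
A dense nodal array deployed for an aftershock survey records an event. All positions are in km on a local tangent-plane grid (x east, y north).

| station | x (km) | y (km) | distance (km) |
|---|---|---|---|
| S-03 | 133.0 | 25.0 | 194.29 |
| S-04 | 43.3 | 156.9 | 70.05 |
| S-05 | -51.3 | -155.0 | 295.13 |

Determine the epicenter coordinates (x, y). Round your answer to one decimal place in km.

Circle about each station: (x − 133.0)² + (y − 25.0)² = 194.29²; (x − 43.3)² + (y − 156.9)² = 70.05²; (x + 51.3)² + (y + 155.0)² = 295.13².
Subtracting pairs of circle equations eliminates x²+y² and gives linear equations (the radical axes):
-179.4 x + 263.8 y = 41020.10
-368.6 x − 360.0 y = -41010.42
Solving the 2×2 system: x ≈ -24.4, y ≈ 138.9 km.
Check against S-03 (with the unrounded x, y): √((x − 133.0)²+(y − 25.0)²) = 194.29 ≈ 194.29 km. ✓

-24.4 km east, 138.9 km north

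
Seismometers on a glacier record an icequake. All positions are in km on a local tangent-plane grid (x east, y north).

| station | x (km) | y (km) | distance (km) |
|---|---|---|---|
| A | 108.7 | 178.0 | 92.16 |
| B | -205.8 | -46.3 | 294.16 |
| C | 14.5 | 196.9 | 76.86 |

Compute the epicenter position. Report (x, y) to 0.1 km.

x ≈ 34.9 km, y ≈ 122.8 km

Circle about each station: (x − 108.7)² + (y − 178.0)² = 92.16²; (x + 205.8)² + (y + 46.3)² = 294.16²; (x − 14.5)² + (y − 196.9)² = 76.86².
Subtracting pairs of circle equations eliminates x²+y² and gives linear equations (the radical axes):
-629.0 x − 448.6 y = -77039.00
-188.4 x + 37.8 y = -1933.82
Solving the 2×2 system: x ≈ 34.9, y ≈ 122.8 km.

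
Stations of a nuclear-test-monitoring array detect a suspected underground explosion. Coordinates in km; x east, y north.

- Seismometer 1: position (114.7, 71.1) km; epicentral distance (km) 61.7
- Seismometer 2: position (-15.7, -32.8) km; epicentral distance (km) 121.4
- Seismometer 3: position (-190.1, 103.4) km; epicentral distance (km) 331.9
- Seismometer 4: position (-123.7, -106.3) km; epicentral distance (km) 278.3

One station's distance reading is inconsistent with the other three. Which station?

Solve using three stations at a time. Using Seismometer 1, Seismometer 3, Seismometer 4 (subtract circle equations pairwise → linear system) gives (x, y) ≈ (128.7, 11.0).
Distances from that point to each station vs reported:
  Seismometer 1: calculated 61.7 vs reported 61.7 → residual 0.0 km
  Seismometer 2: calculated 150.9 vs reported 121.4 → residual 29.5 km
  Seismometer 3: calculated 331.9 vs reported 331.9 → residual 0.0 km
  Seismometer 4: calculated 278.3 vs reported 278.3 → residual 0.0 km
Seismometer 1, Seismometer 3, Seismometer 4 are mutually consistent (residuals ≈ 0); Seismometer 2 is off by 29.5 km.

Seismometer 2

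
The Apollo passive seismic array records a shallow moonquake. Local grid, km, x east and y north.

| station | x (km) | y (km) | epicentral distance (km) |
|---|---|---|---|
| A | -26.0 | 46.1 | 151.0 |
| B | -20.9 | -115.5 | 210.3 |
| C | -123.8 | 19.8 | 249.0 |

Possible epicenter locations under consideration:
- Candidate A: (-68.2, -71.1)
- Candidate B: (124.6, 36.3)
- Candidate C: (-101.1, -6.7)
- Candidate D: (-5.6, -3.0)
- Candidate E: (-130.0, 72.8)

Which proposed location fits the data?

For each candidate, compare |candidate − station| to the reported distance:
Candidate A: residuals A 26.4, B 145.4, C 142.4 → max 145.4 km
Candidate B: residuals A 0.1, B 0.0, C 0.1 → max 0.1 km
Candidate C: residuals A 59.2, B 75.1, C 214.1 → max 214.1 km
Candidate D: residuals A 97.8, B 96.8, C 128.6 → max 128.6 km
Candidate E: residuals A 43.6, B 7.3, C 195.6 → max 195.6 km
Only Candidate B has all residuals ≈ 0.

Candidate B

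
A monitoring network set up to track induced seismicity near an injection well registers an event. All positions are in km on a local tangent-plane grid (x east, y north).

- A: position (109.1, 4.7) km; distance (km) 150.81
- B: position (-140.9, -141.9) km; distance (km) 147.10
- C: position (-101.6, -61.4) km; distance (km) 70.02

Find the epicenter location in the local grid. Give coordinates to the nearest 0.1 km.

Circle about each station: (x − 109.1)² + (y − 4.7)² = 150.81²; (x + 140.9)² + (y + 141.9)² = 147.10²; (x + 101.6)² + (y + 61.4)² = 70.02².
Subtracting pairs of circle equations eliminates x²+y² and gives linear equations (the radical axes):
-500.0 x − 293.2 y = 29168.77
-421.4 x − 132.2 y = 20008.48
Solving the 2×2 system: x ≈ -35.0, y ≈ -39.8 km.
Check against A (with the unrounded x, y): √((x − 109.1)²+(y − 4.7)²) = 150.81 ≈ 150.81 km. ✓

x ≈ -35.0 km, y ≈ -39.8 km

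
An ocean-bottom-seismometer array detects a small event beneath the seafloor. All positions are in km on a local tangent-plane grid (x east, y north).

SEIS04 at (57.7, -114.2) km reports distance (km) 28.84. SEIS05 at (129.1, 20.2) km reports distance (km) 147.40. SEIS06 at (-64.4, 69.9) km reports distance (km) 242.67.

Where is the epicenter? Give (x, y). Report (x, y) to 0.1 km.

(85.8, -120.7)

Circle about each station: (x − 57.7)² + (y + 114.2)² = 28.84²; (x − 129.1)² + (y − 20.2)² = 147.40²; (x + 64.4)² + (y − 69.9)² = 242.67².
Subtracting the SEIS04 equation from the SEIS05 and SEIS06 equations removes the quadratic terms:
142.8 x + 268.8 y = -20191.09
-244.2 x + 368.2 y = -65394.54
Solving the 2×2 system: x ≈ 85.8, y ≈ -120.7 km.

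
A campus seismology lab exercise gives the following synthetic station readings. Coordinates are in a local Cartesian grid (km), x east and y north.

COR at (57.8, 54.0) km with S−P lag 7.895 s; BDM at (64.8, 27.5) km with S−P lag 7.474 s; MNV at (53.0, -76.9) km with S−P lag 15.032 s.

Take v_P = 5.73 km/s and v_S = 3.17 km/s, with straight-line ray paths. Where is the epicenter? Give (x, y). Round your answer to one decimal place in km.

Distance from S−P lag: d = Δt · v_P v_S / (v_P − v_S) = Δt · (5.73·3.17)/(5.73−3.17) ≈ 7.0954·Δt.
So d_COR = 56.02, d_BDM = 53.03, d_MNV = 106.66 km.
Circle about each station: (x − 57.8)² + (y − 54.0)² = 56.02²; (x − 64.8)² + (y − 27.5)² = 53.03²; (x − 53.0)² + (y + 76.9)² = 106.66².
Subtracting the COR equation from the BDM and MNV equations removes the quadratic terms:
14.0 x − 53.0 y = -975.49
-9.6 x − 261.8 y = -5772.35
Solving the 2×2 system: x ≈ 12.1, y ≈ 21.6 km.

x ≈ 12.1 km, y ≈ 21.6 km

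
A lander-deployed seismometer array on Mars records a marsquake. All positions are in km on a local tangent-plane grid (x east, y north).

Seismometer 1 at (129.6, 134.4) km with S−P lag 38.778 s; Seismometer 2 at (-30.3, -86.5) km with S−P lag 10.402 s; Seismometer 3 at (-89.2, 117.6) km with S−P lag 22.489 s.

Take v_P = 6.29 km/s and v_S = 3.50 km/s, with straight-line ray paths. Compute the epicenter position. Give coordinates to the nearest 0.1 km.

-107.6 km east, -58.9 km north

Distance from S−P lag: d = Δt · v_P v_S / (v_P − v_S) = Δt · (6.29·3.50)/(6.29−3.50) ≈ 7.8907·Δt.
So d_Seismometer 1 = 305.98, d_Seismometer 2 = 82.08, d_Seismometer 3 = 177.45 km.
Circle about each station: (x − 129.6)² + (y − 134.4)² = 305.98²; (x + 30.3)² + (y + 86.5)² = 82.08²; (x + 89.2)² + (y − 117.6)² = 177.45².
Subtracting pairs of circle equations eliminates x²+y² and gives linear equations (the radical axes):
-319.8 x − 441.8 y = 60427.45
-437.6 x − 33.6 y = 49062.14
Solving the 2×2 system: x ≈ -107.6, y ≈ -58.9 km.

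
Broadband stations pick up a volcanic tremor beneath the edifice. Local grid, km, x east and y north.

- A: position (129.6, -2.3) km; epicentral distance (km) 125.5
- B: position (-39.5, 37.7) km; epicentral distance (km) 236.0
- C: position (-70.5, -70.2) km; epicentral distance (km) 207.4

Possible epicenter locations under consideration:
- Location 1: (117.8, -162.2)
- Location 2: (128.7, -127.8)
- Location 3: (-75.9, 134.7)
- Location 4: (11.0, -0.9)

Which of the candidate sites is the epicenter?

Location 2

For each candidate, compare |candidate − station| to the reported distance:
Location 1: residuals A 34.8, B 18.4, C 2.2 → max 34.8 km
Location 2: residuals A 0.0, B 0.0, C 0.0 → max 0.0 km
Location 3: residuals A 121.5, B 132.4, C 2.4 → max 132.4 km
Location 4: residuals A 6.9, B 172.4, C 100.4 → max 172.4 km
Only Location 2 has all residuals ≈ 0.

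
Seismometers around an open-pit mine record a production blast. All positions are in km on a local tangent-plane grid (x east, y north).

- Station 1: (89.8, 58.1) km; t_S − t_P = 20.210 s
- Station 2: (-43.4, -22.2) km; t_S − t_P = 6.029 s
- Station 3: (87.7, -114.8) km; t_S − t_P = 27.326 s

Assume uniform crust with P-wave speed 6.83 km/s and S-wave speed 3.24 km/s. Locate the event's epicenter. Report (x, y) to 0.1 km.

Distance from S−P lag: d = Δt · v_P v_S / (v_P − v_S) = Δt · (6.83·3.24)/(6.83−3.24) ≈ 6.1641·Δt.
So d_Station 1 = 124.58, d_Station 2 = 37.16, d_Station 3 = 168.44 km.
Circle about each station: (x − 89.8)² + (y − 58.1)² = 124.58²; (x + 43.4)² + (y + 22.2)² = 37.16²; (x − 87.7)² + (y + 114.8)² = 168.44².
Subtracting the Station 1 equation from the Station 2 and Station 3 equations removes the quadratic terms:
-266.4 x − 160.6 y = 5076.06
-4.2 x − 345.8 y = -3421.18
Solving the 2×2 system: x ≈ -25.2, y ≈ 10.2 km.

x ≈ -25.2 km, y ≈ 10.2 km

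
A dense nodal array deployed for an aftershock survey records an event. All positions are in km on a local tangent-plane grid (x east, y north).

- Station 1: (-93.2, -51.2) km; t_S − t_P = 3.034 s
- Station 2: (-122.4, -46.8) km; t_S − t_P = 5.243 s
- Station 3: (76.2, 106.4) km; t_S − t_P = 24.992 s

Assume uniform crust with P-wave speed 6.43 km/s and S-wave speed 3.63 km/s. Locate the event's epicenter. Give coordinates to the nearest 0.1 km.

Distance from S−P lag: d = Δt · v_P v_S / (v_P − v_S) = Δt · (6.43·3.63)/(6.43−3.63) ≈ 8.3360·Δt.
So d_Station 1 = 25.29, d_Station 2 = 43.71, d_Station 3 = 208.33 km.
Circle about each station: (x + 93.2)² + (y + 51.2)² = 25.29²; (x + 122.4)² + (y + 46.8)² = 43.71²; (x − 76.2)² + (y − 106.4)² = 208.33².
Subtracting the Station 1 equation from the Station 2 and Station 3 equations removes the quadratic terms:
-58.4 x + 8.8 y = 4593.34
338.8 x + 315.2 y = -36942.08
Solving the 2×2 system: x ≈ -82.9, y ≈ -28.1 km.

x ≈ -82.9 km, y ≈ -28.1 km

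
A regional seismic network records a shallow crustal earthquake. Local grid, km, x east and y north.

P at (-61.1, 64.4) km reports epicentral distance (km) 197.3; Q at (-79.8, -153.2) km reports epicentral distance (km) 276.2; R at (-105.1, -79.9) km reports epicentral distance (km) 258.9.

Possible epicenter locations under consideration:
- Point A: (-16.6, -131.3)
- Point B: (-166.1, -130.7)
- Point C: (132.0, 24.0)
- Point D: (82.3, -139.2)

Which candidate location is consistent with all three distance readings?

Point C

For each candidate, compare |candidate − station| to the reported distance:
Point A: residuals P 3.4, Q 209.3, R 156.6 → max 209.3 km
Point B: residuals P 24.3, Q 187.0, R 179.5 → max 187.0 km
Point C: residuals P 0.0, Q 0.0, R 0.0 → max 0.0 km
Point D: residuals P 51.7, Q 113.5, R 62.3 → max 113.5 km
Only Point C has all residuals ≈ 0.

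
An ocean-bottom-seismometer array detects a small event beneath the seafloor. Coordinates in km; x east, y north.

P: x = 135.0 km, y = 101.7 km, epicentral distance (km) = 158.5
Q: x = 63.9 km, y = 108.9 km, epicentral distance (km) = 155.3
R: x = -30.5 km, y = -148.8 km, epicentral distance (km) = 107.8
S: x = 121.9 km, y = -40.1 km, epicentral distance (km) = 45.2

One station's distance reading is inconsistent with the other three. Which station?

R

Solve using three stations at a time. Using P, Q, S (subtract circle equations pairwise → linear system) gives (x, y) ≈ (77.1, -45.8).
Distances from that point to each station vs reported:
  P: calculated 158.5 vs reported 158.5 → residual 0.0 km
  Q: calculated 155.3 vs reported 155.3 → residual 0.0 km
  R: calculated 148.9 vs reported 107.8 → residual 41.1 km
  S: calculated 45.2 vs reported 45.2 → residual 0.0 km
P, Q, S are mutually consistent (residuals ≈ 0); R is off by 41.1 km.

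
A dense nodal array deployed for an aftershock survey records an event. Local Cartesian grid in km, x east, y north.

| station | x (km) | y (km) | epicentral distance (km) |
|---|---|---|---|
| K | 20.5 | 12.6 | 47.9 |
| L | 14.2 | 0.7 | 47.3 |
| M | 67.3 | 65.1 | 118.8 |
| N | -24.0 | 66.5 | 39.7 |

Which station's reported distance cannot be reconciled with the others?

M

Solve using three stations at a time. Using K, L, N (subtract circle equations pairwise → linear system) gives (x, y) ≈ (-25.3, 26.8).
Distances from that point to each station vs reported:
  K: calculated 47.9 vs reported 47.9 → residual 0.0 km
  L: calculated 47.3 vs reported 47.3 → residual 0.0 km
  M: calculated 100.2 vs reported 118.8 → residual 18.6 km
  N: calculated 39.7 vs reported 39.7 → residual 0.0 km
K, L, N are mutually consistent (residuals ≈ 0); M is off by 18.6 km.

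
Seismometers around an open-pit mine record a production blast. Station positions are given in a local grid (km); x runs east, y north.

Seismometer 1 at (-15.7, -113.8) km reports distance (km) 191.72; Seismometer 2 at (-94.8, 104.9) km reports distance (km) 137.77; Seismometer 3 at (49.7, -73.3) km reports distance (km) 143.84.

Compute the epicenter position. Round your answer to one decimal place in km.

Circle about each station: (x + 15.7)² + (y + 113.8)² = 191.72²; (x + 94.8)² + (y − 104.9)² = 137.77²; (x − 49.7)² + (y + 73.3)² = 143.84².
Subtracting the Seismometer 1 equation from the Seismometer 2 and Seismometer 3 equations removes the quadratic terms:
-158.2 x + 437.4 y = 24570.11
130.8 x + 81.0 y = 10712.66
Solving the 2×2 system: x ≈ 38.5, y ≈ 70.1 km.

38.5 km east, 70.1 km north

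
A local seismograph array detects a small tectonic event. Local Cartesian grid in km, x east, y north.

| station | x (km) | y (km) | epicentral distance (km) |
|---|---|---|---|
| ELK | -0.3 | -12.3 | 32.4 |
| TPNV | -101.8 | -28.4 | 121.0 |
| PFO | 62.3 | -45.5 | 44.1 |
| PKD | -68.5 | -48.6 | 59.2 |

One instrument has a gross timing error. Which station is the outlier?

Solve using three stations at a time. Using ELK, TPNV, PFO (subtract circle equations pairwise → linear system) gives (x, y) ≈ (18.8, -38.5).
Distances from that point to each station vs reported:
  ELK: calculated 32.4 vs reported 32.4 → residual 0.0 km
  TPNV: calculated 121.0 vs reported 121.0 → residual 0.0 km
  PFO: calculated 44.1 vs reported 44.1 → residual 0.0 km
  PKD: calculated 87.9 vs reported 59.2 → residual 28.7 km
ELK, TPNV, PFO are mutually consistent (residuals ≈ 0); PKD is off by 28.7 km.

PKD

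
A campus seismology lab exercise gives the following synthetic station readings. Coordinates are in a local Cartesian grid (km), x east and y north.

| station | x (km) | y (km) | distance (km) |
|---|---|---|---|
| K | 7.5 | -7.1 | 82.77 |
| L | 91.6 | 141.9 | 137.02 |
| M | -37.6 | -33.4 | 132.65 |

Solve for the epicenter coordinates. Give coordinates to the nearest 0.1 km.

(89.4, 4.9)

Circle about each station: (x − 7.5)² + (y + 7.1)² = 82.77²; (x − 91.6)² + (y − 141.9)² = 137.02²; (x + 37.6)² + (y + 33.4)² = 132.65².
Subtracting pairs of circle equations eliminates x²+y² and gives linear equations (the radical axes):
168.2 x + 298.0 y = 16495.90
-90.2 x − 52.6 y = -8322.49
Solving the 2×2 system: x ≈ 89.4, y ≈ 4.9 km.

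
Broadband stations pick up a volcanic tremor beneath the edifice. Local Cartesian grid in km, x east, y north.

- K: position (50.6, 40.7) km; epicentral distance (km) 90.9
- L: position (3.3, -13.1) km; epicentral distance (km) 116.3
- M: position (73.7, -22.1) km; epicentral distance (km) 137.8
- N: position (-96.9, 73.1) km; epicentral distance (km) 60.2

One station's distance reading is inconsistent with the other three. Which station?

Solve using three stations at a time. Using K, M, N (subtract circle equations pairwise → linear system) gives (x, y) ≈ (-38.7, 57.6).
Distances from that point to each station vs reported:
  K: calculated 90.9 vs reported 90.9 → residual 0.0 km
  L: calculated 82.2 vs reported 116.3 → residual 34.1 km
  M: calculated 137.8 vs reported 137.8 → residual 0.0 km
  N: calculated 60.2 vs reported 60.2 → residual 0.0 km
K, M, N are mutually consistent (residuals ≈ 0); L is off by 34.1 km.

L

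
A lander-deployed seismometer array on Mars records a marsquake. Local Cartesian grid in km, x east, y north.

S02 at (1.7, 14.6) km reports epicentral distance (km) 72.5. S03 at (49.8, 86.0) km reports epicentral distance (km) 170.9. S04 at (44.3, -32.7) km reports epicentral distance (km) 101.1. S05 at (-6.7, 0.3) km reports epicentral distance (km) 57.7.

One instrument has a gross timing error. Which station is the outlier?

S03

Solve using three stations at a time. Using S02, S04, S05 (subtract circle equations pairwise → linear system) gives (x, y) ≈ (-56.5, -28.2).
Distances from that point to each station vs reported:
  S02: calculated 72.3 vs reported 72.5 → residual 0.2 km
  S03: calculated 156.0 vs reported 170.9 → residual 14.9 km
  S04: calculated 100.9 vs reported 101.1 → residual 0.2 km
  S05: calculated 57.4 vs reported 57.7 → residual 0.3 km
S02, S04, S05 are mutually consistent (residuals ≈ 0); S03 is off by 14.9 km.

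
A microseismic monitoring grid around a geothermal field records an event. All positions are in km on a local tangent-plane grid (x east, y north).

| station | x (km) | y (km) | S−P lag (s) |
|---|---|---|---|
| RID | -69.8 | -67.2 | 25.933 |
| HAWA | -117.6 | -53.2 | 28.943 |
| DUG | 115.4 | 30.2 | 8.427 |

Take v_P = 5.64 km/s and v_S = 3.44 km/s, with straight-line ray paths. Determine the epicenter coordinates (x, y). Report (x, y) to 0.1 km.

(87.3, 99.0)

Distance from S−P lag: d = Δt · v_P v_S / (v_P − v_S) = Δt · (5.64·3.44)/(5.64−3.44) ≈ 8.8189·Δt.
So d_RID = 228.70, d_HAWA = 255.25, d_DUG = 74.32 km.
Circle about each station: (x + 69.8)² + (y + 67.2)² = 228.70²; (x + 117.6)² + (y + 53.2)² = 255.25²; (x − 115.4)² + (y − 30.2)² = 74.32².
Subtracting pairs of circle equations eliminates x²+y² and gives linear equations (the radical axes):
-95.6 x + 28.0 y = -5576.75
370.4 x + 194.8 y = 51621.55
Solving the 2×2 system: x ≈ 87.3, y ≈ 99.0 km.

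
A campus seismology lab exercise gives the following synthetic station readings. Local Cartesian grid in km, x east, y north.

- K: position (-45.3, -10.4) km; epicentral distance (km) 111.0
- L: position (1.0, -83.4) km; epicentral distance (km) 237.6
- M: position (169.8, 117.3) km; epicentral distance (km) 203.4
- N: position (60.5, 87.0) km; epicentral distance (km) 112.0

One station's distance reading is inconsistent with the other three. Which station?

K

Solve using three stations at a time. Using L, M, N (subtract circle equations pairwise → linear system) gives (x, y) ≈ (-30.6, 152.1).
Distances from that point to each station vs reported:
  K: calculated 163.1 vs reported 111.0 → residual 52.1 km
  L: calculated 237.6 vs reported 237.6 → residual 0.0 km
  M: calculated 203.3 vs reported 203.4 → residual 0.1 km
  N: calculated 111.9 vs reported 112.0 → residual 0.1 km
L, M, N are mutually consistent (residuals ≈ 0); K is off by 52.1 km.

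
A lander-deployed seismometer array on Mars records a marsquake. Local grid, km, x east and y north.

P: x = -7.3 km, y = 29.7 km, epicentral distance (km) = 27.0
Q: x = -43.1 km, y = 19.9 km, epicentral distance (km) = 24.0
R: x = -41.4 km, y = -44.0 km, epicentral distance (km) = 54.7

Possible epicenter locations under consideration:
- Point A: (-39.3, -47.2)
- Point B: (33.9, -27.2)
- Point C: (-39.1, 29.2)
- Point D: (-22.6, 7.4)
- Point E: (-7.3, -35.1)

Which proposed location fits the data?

For each candidate, compare |candidate − station| to the reported distance:
Point A: residuals P 56.3, Q 43.2, R 50.9 → max 56.3 km
Point B: residuals P 43.2, Q 66.3, R 22.5 → max 66.3 km
Point C: residuals P 4.8, Q 13.9, R 18.5 → max 18.5 km
Point D: residuals P 0.0, Q 0.0, R 0.0 → max 0.0 km
Point E: residuals P 37.8, Q 41.6, R 19.5 → max 41.6 km
Only Point D has all residuals ≈ 0.

Point D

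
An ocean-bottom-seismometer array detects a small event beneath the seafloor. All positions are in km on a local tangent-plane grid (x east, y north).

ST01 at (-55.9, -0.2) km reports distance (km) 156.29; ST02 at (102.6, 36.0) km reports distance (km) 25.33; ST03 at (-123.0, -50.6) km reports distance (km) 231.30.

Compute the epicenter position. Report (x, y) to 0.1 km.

Circle about each station: (x + 55.9)² + (y + 0.2)² = 156.29²; (x − 102.6)² + (y − 36.0)² = 25.33²; (x + 123.0)² + (y + 50.6)² = 231.30².
Subtracting the ST01 equation from the ST02 and ST03 equations removes the quadratic terms:
317.0 x + 72.4 y = 32482.87
-134.2 x − 100.8 y = -14508.62
Solving the 2×2 system: x ≈ 100.0, y ≈ 10.8 km.

x ≈ 100.0 km, y ≈ 10.8 km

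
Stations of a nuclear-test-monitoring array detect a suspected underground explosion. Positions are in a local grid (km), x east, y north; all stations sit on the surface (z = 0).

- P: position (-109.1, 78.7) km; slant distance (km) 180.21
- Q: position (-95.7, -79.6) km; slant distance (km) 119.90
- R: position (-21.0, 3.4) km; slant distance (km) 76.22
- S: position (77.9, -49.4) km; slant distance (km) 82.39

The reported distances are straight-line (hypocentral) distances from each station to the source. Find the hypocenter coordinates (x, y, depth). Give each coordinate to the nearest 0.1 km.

Each station gives a sphere (x−x_i)² + (y−y_i)² + z² = d_i² (stations at z=0).
Subtracting the P sphere from Q and R: z² cancels, leaving linear equations in x and y:
26.8 x − 316.6 y = 15497.78
176.2 x − 150.6 y = 9022.22
Solving: x ≈ 10.096, y ≈ -48.096 km (keep extra digits for the depth step; rounded: 10.1, -48.1).
Then from the P sphere: z² = 180.21² − (x + 109.1)² − (y − 78.7)² with x = 10.096, y = -48.096, so z ≈ 46.805 ≈ 46.8 km.

(10.1, -48.1, 46.8)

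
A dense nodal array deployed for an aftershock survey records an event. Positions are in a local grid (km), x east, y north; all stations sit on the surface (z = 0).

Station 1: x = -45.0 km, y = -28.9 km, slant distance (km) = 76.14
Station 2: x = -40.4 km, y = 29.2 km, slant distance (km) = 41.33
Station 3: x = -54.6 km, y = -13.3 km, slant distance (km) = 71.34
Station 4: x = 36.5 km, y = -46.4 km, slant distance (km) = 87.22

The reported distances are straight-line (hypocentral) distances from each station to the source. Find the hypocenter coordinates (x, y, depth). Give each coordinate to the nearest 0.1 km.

x ≈ -0.4 km, y ≈ 32.0 km, depth ≈ 10.0 km

Each station gives a sphere (x−x_i)² + (y−y_i)² + z² = d_i² (stations at z=0).
Subtracting the Station 1 sphere from Station 2 and Station 3: z² cancels, leaving linear equations in x and y:
9.2 x + 116.2 y = 3713.72
-19.2 x + 31.2 y = 1005.74
Solving: x ≈ -0.397, y ≈ 31.991 km (keep extra digits for the depth step; rounded: -0.4, 32.0).
Then from the Station 1 sphere: z² = 76.14² − (x + 45.0)² − (y + 28.9)² with x = -0.397, y = 31.991, so z ≈ 10.008 ≈ 10.0 km.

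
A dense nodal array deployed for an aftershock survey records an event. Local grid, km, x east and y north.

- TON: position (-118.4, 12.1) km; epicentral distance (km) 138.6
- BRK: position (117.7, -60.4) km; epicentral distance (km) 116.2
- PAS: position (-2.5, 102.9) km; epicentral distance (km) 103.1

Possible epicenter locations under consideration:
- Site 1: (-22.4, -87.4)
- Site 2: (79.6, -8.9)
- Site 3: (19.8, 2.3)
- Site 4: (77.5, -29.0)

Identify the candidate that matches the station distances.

Site 3

For each candidate, compare |candidate − station| to the reported distance:
Site 1: residuals TON 0.3, BRK 26.5, PAS 88.2 → max 88.2 km
Site 2: residuals TON 60.5, BRK 52.1, PAS 35.6 → max 60.5 km
Site 3: residuals TON 0.1, BRK 0.1, PAS 0.1 → max 0.1 km
Site 4: residuals TON 61.6, BRK 65.2, PAS 51.2 → max 65.2 km
Only Site 3 has all residuals ≈ 0.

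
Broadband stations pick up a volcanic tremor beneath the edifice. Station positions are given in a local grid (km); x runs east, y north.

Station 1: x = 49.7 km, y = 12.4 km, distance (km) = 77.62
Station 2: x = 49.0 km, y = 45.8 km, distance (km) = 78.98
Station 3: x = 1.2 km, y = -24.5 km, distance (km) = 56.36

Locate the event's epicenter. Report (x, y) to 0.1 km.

Circle about each station: (x − 49.7)² + (y − 12.4)² = 77.62²; (x − 49.0)² + (y − 45.8)² = 78.98²; (x − 1.2)² + (y + 24.5)² = 56.36².
Subtracting the Station 1 equation from the Station 2 and Station 3 equations removes the quadratic terms:
-1.4 x + 66.8 y = 1661.81
-97.0 x − 73.8 y = 826.25
Solving the 2×2 system: x ≈ -27.0, y ≈ 24.3 km.

x ≈ -27.0 km, y ≈ 24.3 km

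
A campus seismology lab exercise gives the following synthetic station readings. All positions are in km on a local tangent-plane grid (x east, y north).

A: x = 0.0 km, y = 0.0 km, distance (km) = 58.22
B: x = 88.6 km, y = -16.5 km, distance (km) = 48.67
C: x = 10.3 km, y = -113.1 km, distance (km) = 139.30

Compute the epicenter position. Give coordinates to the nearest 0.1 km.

Circle about each station: x² + y² = 58.22²; (x − 88.6)² + (y + 16.5)² = 48.67²; (x − 10.3)² + (y + 113.1)² = 139.30².
Subtracting the A equation from the B and C equations removes the quadratic terms:
177.2 x − 33.0 y = 9143.01
20.6 x − 226.2 y = -3117.22
Solving the 2×2 system: x ≈ 55.1, y ≈ 18.8 km.

x ≈ 55.1 km, y ≈ 18.8 km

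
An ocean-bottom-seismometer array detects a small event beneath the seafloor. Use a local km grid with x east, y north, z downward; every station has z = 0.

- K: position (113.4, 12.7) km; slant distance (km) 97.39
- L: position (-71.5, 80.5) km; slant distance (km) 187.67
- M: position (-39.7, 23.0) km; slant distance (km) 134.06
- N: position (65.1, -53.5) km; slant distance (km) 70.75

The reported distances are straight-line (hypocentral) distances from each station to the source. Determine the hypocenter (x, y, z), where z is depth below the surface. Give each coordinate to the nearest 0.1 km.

x ≈ 61.1 km, y ≈ -33.7 km, depth ≈ 67.8 km

Each station gives a sphere (x−x_i)² + (y−y_i)² + z² = d_i² (stations at z=0).
Subtracting the K sphere from L and M: z² cancels, leaving linear equations in x and y:
-369.8 x + 135.6 y = -27163.57
-306.2 x + 20.6 y = -19403.03
Solving: x ≈ 61.101, y ≈ -33.692 km (keep extra digits for the depth step; rounded: 61.1, -33.7).
Then from the K sphere: z² = 97.39² − (x − 113.4)² − (y − 12.7)² with x = 61.101, y = -33.692, so z ≈ 67.804 ≈ 67.8 km.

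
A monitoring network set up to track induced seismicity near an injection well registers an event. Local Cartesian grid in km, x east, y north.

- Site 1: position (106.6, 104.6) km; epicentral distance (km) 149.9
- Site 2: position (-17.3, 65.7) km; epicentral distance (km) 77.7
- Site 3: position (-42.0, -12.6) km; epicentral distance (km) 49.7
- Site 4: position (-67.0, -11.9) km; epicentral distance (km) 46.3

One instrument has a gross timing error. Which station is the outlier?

Solve using three stations at a time. Using Site 1, Site 2, Site 3 (subtract circle equations pairwise → linear system) gives (x, y) ≈ (7.6, -8.0).
Distances from that point to each station vs reported:
  Site 1: calculated 149.9 vs reported 149.9 → residual 0.0 km
  Site 2: calculated 77.8 vs reported 77.7 → residual 0.1 km
  Site 3: calculated 49.8 vs reported 49.7 → residual 0.1 km
  Site 4: calculated 74.7 vs reported 46.3 → residual 28.4 km
Site 1, Site 2, Site 3 are mutually consistent (residuals ≈ 0); Site 4 is off by 28.4 km.

Site 4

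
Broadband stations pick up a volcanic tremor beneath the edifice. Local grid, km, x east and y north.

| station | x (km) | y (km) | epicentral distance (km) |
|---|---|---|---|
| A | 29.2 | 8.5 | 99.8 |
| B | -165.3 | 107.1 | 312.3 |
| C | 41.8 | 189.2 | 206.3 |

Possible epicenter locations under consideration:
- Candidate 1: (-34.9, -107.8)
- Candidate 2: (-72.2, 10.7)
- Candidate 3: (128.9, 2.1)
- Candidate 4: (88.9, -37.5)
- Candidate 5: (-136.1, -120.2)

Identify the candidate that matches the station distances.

Candidate 3

For each candidate, compare |candidate − station| to the reported distance:
Candidate 1: residuals A 33.0, B 60.9, C 100.4 → max 100.4 km
Candidate 2: residuals A 1.6, B 178.3, C 5.5 → max 178.3 km
Candidate 3: residuals A 0.1, B 0.1, C 0.1 → max 0.1 km
Candidate 4: residuals A 24.4, B 19.9, C 25.2 → max 25.2 km
Candidate 5: residuals A 109.7, B 83.1, C 150.6 → max 150.6 km
Only Candidate 3 has all residuals ≈ 0.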